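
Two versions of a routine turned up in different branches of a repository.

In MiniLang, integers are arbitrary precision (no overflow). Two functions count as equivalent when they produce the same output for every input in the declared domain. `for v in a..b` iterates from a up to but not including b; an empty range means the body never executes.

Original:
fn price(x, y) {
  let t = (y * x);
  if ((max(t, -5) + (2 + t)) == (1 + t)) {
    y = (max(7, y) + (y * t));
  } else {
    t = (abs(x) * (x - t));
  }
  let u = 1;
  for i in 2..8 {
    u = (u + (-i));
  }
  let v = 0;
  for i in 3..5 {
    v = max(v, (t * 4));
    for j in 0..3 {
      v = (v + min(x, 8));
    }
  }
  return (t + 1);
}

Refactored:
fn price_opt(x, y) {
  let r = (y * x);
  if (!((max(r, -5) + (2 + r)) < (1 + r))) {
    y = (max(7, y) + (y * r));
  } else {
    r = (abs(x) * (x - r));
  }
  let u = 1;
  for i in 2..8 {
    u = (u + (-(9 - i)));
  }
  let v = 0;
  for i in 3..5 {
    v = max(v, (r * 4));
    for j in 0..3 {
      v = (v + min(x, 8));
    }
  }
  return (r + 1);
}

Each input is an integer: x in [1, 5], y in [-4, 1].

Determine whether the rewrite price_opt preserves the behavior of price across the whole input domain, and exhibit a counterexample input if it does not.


x=1, y=0 yields 2 from price but 1 from price_opt.
verdict: not equivalent; witness: x=1, y=0


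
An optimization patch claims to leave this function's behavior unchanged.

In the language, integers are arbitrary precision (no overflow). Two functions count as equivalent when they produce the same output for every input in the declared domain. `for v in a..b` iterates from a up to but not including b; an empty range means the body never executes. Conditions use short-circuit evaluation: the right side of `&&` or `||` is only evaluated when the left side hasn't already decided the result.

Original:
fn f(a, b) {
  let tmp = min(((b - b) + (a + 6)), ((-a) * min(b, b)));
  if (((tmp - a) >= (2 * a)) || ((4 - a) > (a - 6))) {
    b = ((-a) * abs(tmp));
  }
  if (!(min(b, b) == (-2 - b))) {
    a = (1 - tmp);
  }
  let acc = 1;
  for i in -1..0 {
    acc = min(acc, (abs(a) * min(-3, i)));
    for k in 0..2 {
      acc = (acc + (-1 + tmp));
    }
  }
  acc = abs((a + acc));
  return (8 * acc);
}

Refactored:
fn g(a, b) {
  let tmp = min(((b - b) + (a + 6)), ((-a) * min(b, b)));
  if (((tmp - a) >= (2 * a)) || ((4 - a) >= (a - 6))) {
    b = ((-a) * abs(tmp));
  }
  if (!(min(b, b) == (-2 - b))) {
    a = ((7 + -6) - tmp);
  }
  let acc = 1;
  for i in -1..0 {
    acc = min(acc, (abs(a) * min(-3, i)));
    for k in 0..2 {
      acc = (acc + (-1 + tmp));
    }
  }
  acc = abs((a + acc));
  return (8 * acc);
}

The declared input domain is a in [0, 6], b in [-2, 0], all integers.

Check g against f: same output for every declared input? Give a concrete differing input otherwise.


On input a=5, b=-1, f returns 16 while g returns 64.
verdict: not equivalent; witness: a=5, b=-1


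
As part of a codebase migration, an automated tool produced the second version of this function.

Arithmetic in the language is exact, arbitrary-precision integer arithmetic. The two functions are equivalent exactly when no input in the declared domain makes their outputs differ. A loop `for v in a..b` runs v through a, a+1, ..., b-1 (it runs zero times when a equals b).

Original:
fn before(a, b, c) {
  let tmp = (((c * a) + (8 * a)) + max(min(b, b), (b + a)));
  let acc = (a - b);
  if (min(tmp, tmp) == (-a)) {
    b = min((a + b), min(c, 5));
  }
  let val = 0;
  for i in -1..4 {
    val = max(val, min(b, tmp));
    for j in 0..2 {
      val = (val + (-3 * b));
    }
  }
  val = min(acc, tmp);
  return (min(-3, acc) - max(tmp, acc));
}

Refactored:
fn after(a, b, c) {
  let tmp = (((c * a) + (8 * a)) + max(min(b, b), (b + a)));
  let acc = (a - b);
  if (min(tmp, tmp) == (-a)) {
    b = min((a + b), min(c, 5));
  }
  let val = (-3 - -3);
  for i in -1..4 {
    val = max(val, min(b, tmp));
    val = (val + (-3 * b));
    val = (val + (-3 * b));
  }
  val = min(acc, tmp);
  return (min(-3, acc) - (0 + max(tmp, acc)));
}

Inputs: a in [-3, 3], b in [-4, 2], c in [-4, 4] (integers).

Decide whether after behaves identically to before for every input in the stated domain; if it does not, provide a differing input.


Behavior is preserved: although constant usage differs, arithmetic usage differs, local variable names differ, loop structure differs, the outputs never diverge.
Tracing a=1, b=-1, c=2: before: tmp = 10; acc = 2; (min(tmp, tmp) == (-a)) -> false; val = 0; [i=-1]; val = 0; [j=0]; val = 3; [j=1]; val = 6; [i=0]; val = 6; [j=0]; val = 9; [j=1]; val = 12; [i=1]; val = 12; [j=0]; val = 15; [j=1]; val = 18; [i=2]; val = 18; [j=0]; val = 21; [j=1]; val = 24; [i=3]; val = 24; [j=0]; val = 27; [j=1]; val = 30; val = 2; return -13 | after: tmp = 10; acc = 2; (min(tmp, tmp) == (-a)) -> false; val = 0; [i=-1]; val = 0; val = 3; val = 6; [i=0]; val = 6; val = 9; val = 12; [i=1]; val = 12; val = 15; val = 18; [i=2]; val = 18; val = 21; val = 24; [i=3]; val = 24; val = 27; val = 30; val = 2; return -13 — matching result -13.
Sweeping the whole domain (441 inputs) finds no disagreement.
verdict: equivalent


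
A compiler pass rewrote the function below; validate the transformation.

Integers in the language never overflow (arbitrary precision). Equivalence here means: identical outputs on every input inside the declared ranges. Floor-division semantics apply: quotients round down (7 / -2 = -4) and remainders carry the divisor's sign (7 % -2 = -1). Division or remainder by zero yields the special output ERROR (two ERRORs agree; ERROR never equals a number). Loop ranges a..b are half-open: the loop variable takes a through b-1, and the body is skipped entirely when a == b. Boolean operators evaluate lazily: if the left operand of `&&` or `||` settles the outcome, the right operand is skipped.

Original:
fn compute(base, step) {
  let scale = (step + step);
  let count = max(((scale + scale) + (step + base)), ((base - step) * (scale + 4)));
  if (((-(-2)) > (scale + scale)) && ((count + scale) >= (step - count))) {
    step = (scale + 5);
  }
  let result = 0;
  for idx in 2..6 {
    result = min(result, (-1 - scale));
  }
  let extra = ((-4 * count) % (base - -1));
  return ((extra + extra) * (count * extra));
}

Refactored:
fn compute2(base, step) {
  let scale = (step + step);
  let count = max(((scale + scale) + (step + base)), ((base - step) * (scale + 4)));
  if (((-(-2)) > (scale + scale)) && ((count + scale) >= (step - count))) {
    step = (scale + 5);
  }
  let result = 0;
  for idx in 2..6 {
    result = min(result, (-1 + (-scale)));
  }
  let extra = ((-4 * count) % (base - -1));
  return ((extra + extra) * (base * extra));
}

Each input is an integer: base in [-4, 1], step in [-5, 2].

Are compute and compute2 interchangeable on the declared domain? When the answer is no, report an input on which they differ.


Not equivalent: base=-4, step=-3 separates them (16 vs -32).
compute: scale becomes -6; next count becomes 2; next (((-(-2)) > (scale + scale)) && ((count + scale) >= (step - count))) evaluates to true; next step becomes -1; next result becomes 0; next at idx=2:; next result becomes 0; next at idx=3:; next result becomes 0; next at idx=4:; next result becomes 0; next at idx=5:; next result becomes 0; next extra becomes -2; next final value 16
compute2: scale becomes -6; next count becomes 2; next (((-(-2)) > (scale + scale)) && ((count + scale) >= (step - count))) evaluates to true; next step becomes -1; next result becomes 0; next at idx=2:; next result becomes 0; next at idx=3:; next result becomes 0; next at idx=4:; next result becomes 0; next at idx=5:; next result becomes 0; next extra becomes -2; next final value -32
verdict: not equivalent; witness: base=-4, step=-3


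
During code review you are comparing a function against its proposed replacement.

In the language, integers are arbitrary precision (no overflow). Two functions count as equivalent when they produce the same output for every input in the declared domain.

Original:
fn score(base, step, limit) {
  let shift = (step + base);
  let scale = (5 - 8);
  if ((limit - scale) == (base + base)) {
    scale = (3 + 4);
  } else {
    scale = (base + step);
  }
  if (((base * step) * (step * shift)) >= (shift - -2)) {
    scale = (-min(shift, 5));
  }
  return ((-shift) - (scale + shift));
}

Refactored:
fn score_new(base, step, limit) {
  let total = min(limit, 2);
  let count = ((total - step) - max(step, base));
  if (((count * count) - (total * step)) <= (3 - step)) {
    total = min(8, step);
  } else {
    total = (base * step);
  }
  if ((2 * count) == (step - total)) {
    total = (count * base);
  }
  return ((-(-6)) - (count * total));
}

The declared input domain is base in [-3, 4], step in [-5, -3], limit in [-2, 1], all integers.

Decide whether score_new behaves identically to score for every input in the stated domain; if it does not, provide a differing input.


Consider the input base=-3, step=-5, limit=-2.
score: shift = -8; scale = -3; ((limit - scale) == (base + base)) -> false; scale = -8; (((base * step) * (step * shift)) >= (shift - -2)) -> true; scale = 8; return 8
score_new: total = -2; count = 6; (((count * count) - (total * step)) <= (3 - step)) -> false; total = 15; ((2 * count) == (step - total)) -> false; return -84
8 vs -84 — the two versions disagree here.
verdict: not equivalent; witness: base=-3, step=-5, limit=-2


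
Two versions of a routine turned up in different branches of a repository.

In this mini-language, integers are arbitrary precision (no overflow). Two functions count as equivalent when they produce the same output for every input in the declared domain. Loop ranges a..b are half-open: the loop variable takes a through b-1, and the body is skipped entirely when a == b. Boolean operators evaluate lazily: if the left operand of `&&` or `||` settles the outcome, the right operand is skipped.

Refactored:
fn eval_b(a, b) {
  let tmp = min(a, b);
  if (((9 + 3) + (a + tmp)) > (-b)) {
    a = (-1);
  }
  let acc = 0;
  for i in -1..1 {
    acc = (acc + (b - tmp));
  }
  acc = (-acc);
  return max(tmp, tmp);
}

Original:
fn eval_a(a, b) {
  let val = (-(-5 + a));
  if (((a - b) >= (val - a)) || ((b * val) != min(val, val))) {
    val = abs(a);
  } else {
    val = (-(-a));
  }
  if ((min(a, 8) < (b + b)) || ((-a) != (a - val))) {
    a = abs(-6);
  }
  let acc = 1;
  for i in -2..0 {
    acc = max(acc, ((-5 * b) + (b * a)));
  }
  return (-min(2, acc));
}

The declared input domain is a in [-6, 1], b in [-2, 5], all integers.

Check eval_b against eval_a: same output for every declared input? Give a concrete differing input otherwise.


Evaluate both at a=-6, b=-2.
eval_a: val := 11 | (((a - b) >= (val - a)) || ((b * val) != min(val, val))): true | val := 6 | ((min(a, 8) < (b + b)) || ((-a) != (a - val))): true | a := 6 | acc := 1 | iter i=-2: | acc := 1 | iter i=-1: | acc := 1 | result -1
eval_b: tmp := -6 | (((9 + 3) + (a + tmp)) > (-b)): false | acc := 0 | iter i=-1: | acc := 4 | iter i=0: | acc := 8 | acc := -8 | result -6
-1 and -6 differ, so these are not the same function on this domain.
verdict: not equivalent; witness: a=-6, b=-2


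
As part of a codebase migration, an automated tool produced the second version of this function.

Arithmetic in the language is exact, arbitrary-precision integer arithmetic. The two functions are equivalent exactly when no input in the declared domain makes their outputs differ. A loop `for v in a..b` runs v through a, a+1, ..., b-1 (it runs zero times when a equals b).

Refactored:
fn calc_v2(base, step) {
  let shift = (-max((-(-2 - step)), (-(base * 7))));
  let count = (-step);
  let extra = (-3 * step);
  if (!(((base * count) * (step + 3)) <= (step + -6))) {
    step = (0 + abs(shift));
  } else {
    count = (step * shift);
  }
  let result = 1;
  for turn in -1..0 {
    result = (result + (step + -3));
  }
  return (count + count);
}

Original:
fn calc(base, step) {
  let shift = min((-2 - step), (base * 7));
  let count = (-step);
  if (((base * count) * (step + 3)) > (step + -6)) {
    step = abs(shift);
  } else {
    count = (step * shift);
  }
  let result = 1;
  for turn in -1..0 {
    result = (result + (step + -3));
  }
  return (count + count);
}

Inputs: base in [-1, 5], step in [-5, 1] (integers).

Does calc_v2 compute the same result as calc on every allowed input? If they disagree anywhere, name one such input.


Although min/max/abs usage differs; and local variable names differ; and boolean connective usage differs; and statement counts differ; and constant usage differs; and comparison usage differs; and arithmetic usage differs, 49/49 inputs agree.
verdict: equivalent


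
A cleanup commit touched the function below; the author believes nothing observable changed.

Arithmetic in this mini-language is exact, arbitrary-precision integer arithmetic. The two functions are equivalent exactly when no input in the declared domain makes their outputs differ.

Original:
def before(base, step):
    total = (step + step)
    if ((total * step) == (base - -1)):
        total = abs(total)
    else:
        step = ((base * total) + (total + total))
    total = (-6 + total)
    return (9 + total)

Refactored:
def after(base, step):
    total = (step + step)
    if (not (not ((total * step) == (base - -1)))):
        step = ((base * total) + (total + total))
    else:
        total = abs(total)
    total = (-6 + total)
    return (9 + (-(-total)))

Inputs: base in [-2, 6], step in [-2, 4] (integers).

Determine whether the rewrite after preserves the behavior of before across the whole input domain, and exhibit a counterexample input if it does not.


Run the pair on base=-2, step=-2.
before: total=-4, then ((total * step) == (base - -1)) is false, then step=0, then total=-10, then returns -1
after: total=-4, then (not (not ((total * step) == (base - -1)))) is false, then total=4, then total=-2, then returns 7
-1 vs 7 — the two versions disagree here.
verdict: not equivalent; witness: base=-2, step=-2


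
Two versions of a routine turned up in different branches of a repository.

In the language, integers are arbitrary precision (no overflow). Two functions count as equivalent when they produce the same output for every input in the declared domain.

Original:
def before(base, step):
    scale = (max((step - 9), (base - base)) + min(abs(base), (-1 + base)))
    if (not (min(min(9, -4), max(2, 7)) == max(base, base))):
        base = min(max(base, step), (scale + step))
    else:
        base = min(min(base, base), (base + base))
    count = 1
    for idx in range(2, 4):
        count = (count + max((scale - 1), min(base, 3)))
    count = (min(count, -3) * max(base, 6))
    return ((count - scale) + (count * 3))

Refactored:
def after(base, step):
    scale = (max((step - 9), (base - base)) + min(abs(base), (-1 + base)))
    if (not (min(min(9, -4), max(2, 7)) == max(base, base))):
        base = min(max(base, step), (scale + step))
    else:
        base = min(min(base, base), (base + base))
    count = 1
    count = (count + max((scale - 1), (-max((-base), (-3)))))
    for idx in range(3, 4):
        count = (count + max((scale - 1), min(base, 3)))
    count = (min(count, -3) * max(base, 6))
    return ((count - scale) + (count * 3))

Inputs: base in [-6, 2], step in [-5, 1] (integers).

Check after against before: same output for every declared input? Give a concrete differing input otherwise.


Comparing the listings, the differences include: constant usage differs, and statement counts differ, and arithmetic usage differs, and min/max/abs usage differs, and loop structure differs.
As a probe, take base=1, step=0: before runs scale=0, then (not (min(min(9, -4), max(2, 7)) == max(base, base))) is true, then base=0, then count=1, then (idx=2), then count=1, then (idx=3), then count=1, then count=-18, then returns -72; after runs scale=0, then (not (min(min(9, -4), max(2, 7)) == max(base, base))) is true, then base=0, then count=1, then count=1, then (idx=3), then count=1, then count=-18, then returns -72; both end at -72.
Checked all 63 inputs in the declared domain: the outputs agree on every one.
verdict: equivalent


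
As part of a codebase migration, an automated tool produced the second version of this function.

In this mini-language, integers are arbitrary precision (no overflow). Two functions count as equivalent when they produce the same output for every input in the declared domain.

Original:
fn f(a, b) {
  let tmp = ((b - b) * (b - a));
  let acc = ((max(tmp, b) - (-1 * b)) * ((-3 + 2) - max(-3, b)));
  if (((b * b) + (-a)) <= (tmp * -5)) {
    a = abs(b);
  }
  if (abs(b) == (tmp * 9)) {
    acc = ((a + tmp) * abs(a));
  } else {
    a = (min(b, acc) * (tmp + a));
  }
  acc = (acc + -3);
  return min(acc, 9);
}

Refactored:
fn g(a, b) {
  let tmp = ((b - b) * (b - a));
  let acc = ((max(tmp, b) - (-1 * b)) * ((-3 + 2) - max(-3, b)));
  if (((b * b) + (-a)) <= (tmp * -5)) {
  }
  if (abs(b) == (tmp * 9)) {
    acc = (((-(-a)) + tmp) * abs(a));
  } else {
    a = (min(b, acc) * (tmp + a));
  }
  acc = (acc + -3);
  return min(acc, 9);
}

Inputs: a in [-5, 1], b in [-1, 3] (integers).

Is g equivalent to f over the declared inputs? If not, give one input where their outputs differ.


The rewrite breaks on a=1, b=0, where the results are -3 and -2.
f: tmp = 0; acc = 0; (((b * b) + (-a)) <= (tmp * -5)) -> true; a = 0; (abs(b) == (tmp * 9)) -> true; acc = 0; acc = -3; return -3
g: tmp = 0; acc = 0; (((b * b) + (-a)) <= (tmp * -5)) -> true; (abs(b) == (tmp * 9)) -> true; acc = 1; acc = -2; return -2
verdict: not equivalent; witness: a=1, b=0


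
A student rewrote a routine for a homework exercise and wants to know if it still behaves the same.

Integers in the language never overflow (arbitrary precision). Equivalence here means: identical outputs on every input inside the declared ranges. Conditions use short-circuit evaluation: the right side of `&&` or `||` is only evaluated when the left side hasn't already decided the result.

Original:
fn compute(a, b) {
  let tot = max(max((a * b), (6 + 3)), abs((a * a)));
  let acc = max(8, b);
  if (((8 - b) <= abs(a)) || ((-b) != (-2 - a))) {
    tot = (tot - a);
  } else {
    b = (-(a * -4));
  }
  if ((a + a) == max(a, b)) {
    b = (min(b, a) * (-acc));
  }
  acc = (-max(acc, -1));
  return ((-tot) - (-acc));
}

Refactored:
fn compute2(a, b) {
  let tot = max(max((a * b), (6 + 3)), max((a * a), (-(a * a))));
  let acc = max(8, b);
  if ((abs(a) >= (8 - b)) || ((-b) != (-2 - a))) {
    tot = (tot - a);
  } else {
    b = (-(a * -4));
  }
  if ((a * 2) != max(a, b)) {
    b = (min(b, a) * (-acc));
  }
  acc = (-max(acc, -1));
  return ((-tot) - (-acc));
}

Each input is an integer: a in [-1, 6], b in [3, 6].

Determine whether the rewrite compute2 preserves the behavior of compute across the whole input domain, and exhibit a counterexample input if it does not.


Equivalent. Whatever the rewrite altered, no input in the stated domain can expose a difference.
Sweeping the whole domain (32 inputs) finds no disagreement.
Spot check at a=-1, b=6 — compute: tot becomes 9; next acc becomes 8; next (((8 - b) <= abs(a)) || ((-b) != (-2 - a))) evaluates to true; next tot becomes 10; next ((a + a) == max(a, b)) evaluates to false; next acc becomes -8; next final value -18. compute2: tot becomes 9; next acc becomes 8; next ((abs(a) >= (8 - b)) || ((-b) != (-2 - a))) evaluates to true; next tot becomes 10; next ((a * 2) != max(a, b)) evaluates to true; next b becomes 8; next acc becomes -8; next final value -18. Both give -18.
verdict: equivalent


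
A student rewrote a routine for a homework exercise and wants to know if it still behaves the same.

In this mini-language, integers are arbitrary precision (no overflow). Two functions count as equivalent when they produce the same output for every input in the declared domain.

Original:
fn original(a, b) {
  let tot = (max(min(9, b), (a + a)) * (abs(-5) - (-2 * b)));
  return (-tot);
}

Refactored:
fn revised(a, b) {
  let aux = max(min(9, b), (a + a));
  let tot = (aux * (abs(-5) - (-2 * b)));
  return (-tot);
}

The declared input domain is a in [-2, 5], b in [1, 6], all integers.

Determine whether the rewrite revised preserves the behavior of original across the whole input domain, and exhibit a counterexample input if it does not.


Side by side, the visible changes include: local variable names differ; and statement counts differ.
Spot check at a=1, b=1 — original: tot=14, then returns -14. revised: aux=2, then tot=14, then returns -14. Both give -14.
Every one of the 48 inputs gives matching results.
verdict: equivalent


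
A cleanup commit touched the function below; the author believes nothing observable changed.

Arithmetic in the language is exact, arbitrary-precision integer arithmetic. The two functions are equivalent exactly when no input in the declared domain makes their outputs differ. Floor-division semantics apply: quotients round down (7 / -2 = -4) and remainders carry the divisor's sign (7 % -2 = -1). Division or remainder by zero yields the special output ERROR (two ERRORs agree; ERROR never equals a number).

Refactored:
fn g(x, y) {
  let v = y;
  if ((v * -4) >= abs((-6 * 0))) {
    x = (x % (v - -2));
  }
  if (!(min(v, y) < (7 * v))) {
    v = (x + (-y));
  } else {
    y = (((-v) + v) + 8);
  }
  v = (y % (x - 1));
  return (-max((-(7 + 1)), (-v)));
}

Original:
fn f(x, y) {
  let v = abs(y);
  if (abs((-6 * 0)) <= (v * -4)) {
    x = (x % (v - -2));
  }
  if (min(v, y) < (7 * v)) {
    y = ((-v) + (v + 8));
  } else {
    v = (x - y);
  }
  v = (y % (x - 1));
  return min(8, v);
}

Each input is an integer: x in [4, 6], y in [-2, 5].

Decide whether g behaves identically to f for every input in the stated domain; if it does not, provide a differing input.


On input x=4, y=-2, f returns 2 while g returns ERROR.
verdict: not equivalent; witness: x=4, y=-2


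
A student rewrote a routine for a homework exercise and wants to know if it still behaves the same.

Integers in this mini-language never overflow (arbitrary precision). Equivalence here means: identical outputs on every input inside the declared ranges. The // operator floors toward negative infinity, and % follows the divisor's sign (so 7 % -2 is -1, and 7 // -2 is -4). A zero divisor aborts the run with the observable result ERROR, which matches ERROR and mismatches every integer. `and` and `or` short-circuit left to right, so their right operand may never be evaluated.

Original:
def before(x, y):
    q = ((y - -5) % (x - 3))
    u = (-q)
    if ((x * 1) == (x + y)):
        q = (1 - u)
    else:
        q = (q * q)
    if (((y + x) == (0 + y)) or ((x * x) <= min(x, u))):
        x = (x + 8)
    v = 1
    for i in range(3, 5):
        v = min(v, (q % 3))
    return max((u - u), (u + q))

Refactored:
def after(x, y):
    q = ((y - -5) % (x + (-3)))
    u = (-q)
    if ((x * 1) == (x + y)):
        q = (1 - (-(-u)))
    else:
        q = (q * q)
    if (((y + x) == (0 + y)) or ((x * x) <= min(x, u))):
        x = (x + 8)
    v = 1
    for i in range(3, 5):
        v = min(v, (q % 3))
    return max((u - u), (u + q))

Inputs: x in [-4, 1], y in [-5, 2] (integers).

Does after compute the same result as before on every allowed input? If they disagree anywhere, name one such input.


The two versions differ — the changes include arithmetic usage differs.
Spot check at x=-4, y=0 — before: q := -2 | u := 2 | ((x * 1) == (x + y)): true | q := -1 | (((y + x) == (0 + y)) or ((x * x) <= min(x, u))): false | v := 1 | iter i=3: | v := 1 | iter i=4: | v := 1 | result 1. after: q := -2 | u := 2 | ((x * 1) == (x + y)): true | q := -1 | (((y + x) == (0 + y)) or ((x * x) <= min(x, u))): false | v := 1 | iter i=3: | v := 1 | iter i=4: | v := 1 | result 1. Both give 1.
Every one of the 48 inputs gives matching results.
verdict: equivalent


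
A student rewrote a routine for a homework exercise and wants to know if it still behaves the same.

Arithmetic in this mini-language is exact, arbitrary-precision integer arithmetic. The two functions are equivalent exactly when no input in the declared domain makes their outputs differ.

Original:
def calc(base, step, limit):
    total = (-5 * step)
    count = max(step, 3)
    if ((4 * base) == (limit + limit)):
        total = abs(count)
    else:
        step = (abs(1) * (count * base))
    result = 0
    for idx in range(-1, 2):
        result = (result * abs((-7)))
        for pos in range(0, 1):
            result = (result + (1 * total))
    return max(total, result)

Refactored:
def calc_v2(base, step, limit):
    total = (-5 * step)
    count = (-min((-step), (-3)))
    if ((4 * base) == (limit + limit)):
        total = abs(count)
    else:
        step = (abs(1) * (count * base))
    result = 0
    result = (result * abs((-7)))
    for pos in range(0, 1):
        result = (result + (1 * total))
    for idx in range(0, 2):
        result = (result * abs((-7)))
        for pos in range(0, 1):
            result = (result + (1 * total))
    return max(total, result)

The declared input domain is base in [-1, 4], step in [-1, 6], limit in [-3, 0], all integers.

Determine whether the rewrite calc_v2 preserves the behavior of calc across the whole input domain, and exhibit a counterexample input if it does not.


Behavior is preserved: although statement counts differ; also loop structure differs; also arithmetic usage differs; also constant usage differs; also min/max/abs usage differs, the outputs never diverge.
Tracing base=3, step=3, limit=0: calc: total := -15 | count := 3 | ((4 * base) == (limit + limit)): false | step := 9 | result := 0 | iter idx=-1: | result := 0 | iter pos=0: | result := -15 | iter idx=0: | result := -105 | iter pos=0: | result := -120 | iter idx=1: | result := -840 | iter pos=0: | result := -855 | result -15 | calc_v2: total := -15 | count := 3 | ((4 * base) == (limit + limit)): false | step := 9 | result := 0 | result := 0 | iter pos=0: | result := -15 | iter idx=0: | result := -105 | iter pos=0: | result := -120 | iter idx=1: | result := -840 | iter pos=0: | result := -855 | result -15 — matching result -15.
Across all 192 domain points the two functions coincide.
verdict: equivalent


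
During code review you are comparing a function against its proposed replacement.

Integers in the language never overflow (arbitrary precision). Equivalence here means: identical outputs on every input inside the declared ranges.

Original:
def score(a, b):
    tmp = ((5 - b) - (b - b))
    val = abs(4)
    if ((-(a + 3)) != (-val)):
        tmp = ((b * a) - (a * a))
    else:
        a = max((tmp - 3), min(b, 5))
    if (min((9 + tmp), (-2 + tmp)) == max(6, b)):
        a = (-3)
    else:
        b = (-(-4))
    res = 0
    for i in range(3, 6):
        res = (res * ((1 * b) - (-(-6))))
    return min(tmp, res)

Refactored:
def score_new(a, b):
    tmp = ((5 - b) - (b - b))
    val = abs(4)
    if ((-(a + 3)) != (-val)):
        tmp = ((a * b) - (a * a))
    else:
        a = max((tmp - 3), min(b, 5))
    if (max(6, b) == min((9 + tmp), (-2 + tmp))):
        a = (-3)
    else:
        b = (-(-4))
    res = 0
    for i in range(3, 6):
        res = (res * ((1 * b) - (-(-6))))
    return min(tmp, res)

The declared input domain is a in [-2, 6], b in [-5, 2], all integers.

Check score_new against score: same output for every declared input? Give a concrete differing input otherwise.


The two are interchangeable: same computation, different form, and every declared input agrees.
Tracing a=5, b=-2: score: tmp becomes 7; next val becomes 4; next ((-(a + 3)) != (-val)) evaluates to true; next tmp becomes -35; next (min((9 + tmp), (-2 + tmp)) == max(6, b)) evaluates to false; next b becomes 4; next res becomes 0; next at i=3:; next res becomes 0; next at i=4:; next res becomes 0; next at i=5:; next res becomes 0; next final value -35 | score_new: tmp becomes 7; next val becomes 4; next ((-(a + 3)) != (-val)) evaluates to true; next tmp becomes -35; next (max(6, b) == min((9 + tmp), (-2 + tmp))) evaluates to false; next b becomes 4; next res becomes 0; next at i=3:; next res becomes 0; next at i=4:; next res becomes 0; next at i=5:; next res becomes 0; next final value -35 — matching result -35.
Sweeping the whole domain (72 inputs) finds no disagreement.
verdict: equivalent


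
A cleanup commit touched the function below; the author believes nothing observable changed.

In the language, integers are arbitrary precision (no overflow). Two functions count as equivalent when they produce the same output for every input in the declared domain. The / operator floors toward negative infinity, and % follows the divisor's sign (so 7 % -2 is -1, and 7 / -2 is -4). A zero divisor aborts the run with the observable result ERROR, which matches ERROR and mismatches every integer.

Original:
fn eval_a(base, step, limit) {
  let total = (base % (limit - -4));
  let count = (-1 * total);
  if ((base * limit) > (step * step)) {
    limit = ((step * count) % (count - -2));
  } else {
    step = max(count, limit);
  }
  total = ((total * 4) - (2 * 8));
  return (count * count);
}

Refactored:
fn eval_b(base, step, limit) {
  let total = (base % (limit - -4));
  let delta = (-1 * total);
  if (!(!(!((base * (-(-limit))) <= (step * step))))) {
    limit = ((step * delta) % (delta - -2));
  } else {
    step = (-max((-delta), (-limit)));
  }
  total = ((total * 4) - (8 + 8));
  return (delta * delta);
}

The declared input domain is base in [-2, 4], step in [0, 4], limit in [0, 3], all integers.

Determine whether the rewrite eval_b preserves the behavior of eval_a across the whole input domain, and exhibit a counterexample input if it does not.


Equivalent. The suspicious-looking change has no observable effect anywhere in the declared ranges.
An exhaustive pass over the 140 declared inputs shows identical outputs.
As a probe, take base=-1, step=0, limit=0: eval_a runs total = 3; count = -3; ((base * limit) > (step * step)) -> false; step = 0; total = -4; return 9; eval_b runs total = 3; delta = -3; (!(!(!((base * (-(-limit))) <= (step * step))))) -> false; step = -3; total = -4; return 9; both end at 9.
verdict: equivalent


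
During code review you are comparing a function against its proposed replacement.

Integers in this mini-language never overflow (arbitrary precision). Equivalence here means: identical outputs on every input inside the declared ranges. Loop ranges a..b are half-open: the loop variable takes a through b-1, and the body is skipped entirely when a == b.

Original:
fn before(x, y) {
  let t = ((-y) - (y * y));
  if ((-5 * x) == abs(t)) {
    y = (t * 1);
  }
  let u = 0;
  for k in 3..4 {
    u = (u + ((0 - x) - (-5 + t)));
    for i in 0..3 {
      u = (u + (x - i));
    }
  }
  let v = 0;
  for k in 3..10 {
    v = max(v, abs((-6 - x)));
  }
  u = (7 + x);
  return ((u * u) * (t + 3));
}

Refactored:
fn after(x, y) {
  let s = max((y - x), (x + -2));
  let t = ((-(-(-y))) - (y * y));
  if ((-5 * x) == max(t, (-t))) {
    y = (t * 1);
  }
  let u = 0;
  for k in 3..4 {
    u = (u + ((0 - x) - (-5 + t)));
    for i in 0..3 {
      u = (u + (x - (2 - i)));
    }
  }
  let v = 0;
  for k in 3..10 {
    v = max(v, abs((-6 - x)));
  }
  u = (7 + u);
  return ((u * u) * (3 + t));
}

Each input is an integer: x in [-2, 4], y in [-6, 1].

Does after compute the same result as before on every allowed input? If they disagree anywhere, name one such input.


Not equivalent: x=-2, y=-6 separates them (-675 vs -33075).
before: t := -30 | ((-5 * x) == abs(t)): false | u := 0 | iter k=3: | u := 37 | iter i=0: | u := 35 | iter i=1: | u := 32 | iter i=2: | u := 28 | v := 0 | iter k=3: | v := 4 | iter k=4: | v := 4 | iter k=5: | v := 4 | iter k=6: | v := 4 | iter k=7: | v := 4 | iter k=8: | v := 4 | iter k=9: | v := 4 | u := 5 | result -675
after: s := -4 | t := -30 | ((-5 * x) == max(t, (-t))): false | u := 0 | iter k=3: | u := 37 | iter i=0: | u := 33 | iter i=1: | u := 30 | iter i=2: | u := 28 | v := 0 | iter k=3: | v := 4 | iter k=4: | v := 4 | iter k=5: | v := 4 | iter k=6: | v := 4 | iter k=7: | v := 4 | iter k=8: | v := 4 | iter k=9: | v := 4 | u := 35 | result -33075
verdict: not equivalent; witness: x=-2, y=-6


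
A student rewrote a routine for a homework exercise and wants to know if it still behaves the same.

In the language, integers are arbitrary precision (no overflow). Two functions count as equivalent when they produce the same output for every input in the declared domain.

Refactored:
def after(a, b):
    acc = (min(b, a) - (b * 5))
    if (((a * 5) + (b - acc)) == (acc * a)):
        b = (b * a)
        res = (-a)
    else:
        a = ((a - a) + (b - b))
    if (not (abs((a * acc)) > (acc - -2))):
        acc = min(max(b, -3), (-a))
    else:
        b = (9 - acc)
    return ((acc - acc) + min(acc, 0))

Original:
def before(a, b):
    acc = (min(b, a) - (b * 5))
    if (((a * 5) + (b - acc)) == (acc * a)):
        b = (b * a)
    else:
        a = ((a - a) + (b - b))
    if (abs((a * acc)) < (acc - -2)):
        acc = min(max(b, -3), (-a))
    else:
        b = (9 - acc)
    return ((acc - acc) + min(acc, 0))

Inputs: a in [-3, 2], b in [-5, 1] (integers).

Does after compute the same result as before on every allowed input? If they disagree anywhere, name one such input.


Run the pair on a=-2, b=0.
before: acc := -2 | (((a * 5) + (b - acc)) == (acc * a)): false | a := 0 | (abs((a * acc)) < (acc - -2)): false | b := 11 | result -2
after: acc := -2 | (((a * 5) + (b - acc)) == (acc * a)): false | a := 0 | (not (abs((a * acc)) > (acc - -2))): true | acc := 0 | result 0
-2 != 0, so the rewrite changes behavior.
verdict: not equivalent; witness: a=-2, b=0


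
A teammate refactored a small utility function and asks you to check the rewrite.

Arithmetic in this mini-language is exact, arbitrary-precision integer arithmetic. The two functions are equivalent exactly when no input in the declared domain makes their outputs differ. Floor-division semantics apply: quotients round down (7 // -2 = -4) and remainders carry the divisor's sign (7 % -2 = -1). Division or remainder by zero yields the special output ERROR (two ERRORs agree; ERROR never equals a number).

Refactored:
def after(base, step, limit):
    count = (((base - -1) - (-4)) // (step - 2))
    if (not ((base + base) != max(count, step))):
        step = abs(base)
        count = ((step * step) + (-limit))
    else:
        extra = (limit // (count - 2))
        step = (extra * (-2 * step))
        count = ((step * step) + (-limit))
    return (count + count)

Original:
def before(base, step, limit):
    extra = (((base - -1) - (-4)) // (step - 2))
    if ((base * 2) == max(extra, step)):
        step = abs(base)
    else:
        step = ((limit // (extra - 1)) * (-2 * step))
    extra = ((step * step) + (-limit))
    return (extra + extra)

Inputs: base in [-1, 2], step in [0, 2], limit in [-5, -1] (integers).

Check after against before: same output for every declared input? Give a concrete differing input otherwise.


Not equivalent: base=-1, step=1, limit=-5 separates them (18 vs 10).
before: extra = -4; ((base * 2) == max(extra, step)) -> false; step = -2; extra = 9; return 18
after: count = -4; (not ((base + base) != max(count, step))) -> false; extra = 0; step = 0; count = 5; return 10
verdict: not equivalent; witness: base=-1, step=1, limit=-5


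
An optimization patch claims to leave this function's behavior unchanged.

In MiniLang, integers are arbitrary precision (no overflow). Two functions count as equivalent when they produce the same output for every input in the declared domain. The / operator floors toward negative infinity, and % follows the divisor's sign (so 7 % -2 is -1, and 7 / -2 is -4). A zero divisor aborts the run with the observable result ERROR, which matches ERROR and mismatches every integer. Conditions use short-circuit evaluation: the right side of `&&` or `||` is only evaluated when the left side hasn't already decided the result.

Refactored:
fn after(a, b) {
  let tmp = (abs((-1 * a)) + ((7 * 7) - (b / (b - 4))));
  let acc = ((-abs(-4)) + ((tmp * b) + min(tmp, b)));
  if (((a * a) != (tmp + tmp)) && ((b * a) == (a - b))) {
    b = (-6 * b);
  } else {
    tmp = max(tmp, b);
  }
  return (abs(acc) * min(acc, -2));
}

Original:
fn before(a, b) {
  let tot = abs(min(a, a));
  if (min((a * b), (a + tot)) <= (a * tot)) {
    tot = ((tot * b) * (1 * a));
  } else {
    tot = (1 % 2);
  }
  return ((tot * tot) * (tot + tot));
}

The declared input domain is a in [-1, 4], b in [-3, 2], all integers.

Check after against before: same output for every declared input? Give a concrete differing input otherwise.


At a=-1, b=-3: before gives 2, after gives -24649.
verdict: not equivalent; witness: a=-1, b=-3


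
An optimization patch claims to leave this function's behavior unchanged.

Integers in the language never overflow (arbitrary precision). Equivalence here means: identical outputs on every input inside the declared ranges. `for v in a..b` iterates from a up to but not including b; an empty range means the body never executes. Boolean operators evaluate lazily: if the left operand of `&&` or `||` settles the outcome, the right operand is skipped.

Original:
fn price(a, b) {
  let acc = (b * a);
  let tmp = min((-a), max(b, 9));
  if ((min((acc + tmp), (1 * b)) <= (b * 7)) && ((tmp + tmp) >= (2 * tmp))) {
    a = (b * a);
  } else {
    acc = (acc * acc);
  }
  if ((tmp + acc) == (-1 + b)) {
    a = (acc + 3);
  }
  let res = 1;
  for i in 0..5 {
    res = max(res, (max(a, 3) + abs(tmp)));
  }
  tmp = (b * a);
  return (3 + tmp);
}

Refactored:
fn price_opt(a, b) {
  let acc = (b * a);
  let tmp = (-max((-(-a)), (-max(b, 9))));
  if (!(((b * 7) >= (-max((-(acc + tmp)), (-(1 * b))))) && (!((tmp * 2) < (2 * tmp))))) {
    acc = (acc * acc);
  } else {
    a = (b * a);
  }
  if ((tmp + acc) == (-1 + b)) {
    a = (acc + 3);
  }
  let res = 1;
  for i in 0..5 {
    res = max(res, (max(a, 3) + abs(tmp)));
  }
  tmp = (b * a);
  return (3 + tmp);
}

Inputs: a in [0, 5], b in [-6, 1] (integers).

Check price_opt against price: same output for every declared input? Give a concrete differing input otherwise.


Side by side, the visible changes include: comparison usage differs, and min/max/abs usage differs, and arithmetic usage differs, and boolean connective usage differs, and constant usage differs.
As a probe, take a=2, b=0: price runs acc = 0; tmp = -2; ((min((acc + tmp), (1 * b)) <= (b * 7)) && ((tmp + tmp) >= (2 * tmp))) -> true; a = 0; ((tmp + acc) == (-1 + b)) -> false; res = 1; [i=0]; res = 5; [i=1]; res = 5; [i=2]; res = 5; [i=3]; res = 5; [i=4]; res = 5; tmp = 0; return 3; price_opt runs acc = 0; tmp = -2; (!(((b * 7) >= (-max((-(acc + tmp)), (-(1 * b))))) && (!((tmp * 2) < (2 * tmp))))) -> false; a = 0; ((tmp + acc) == (-1 + b)) -> false; res = 1; [i=0]; res = 5; [i=1]; res = 5; [i=2]; res = 5; [i=3]; res = 5; [i=4]; res = 5; tmp = 0; return 3; both end at 3.
An exhaustive pass over the 48 declared inputs shows identical outputs.
verdict: equivalent


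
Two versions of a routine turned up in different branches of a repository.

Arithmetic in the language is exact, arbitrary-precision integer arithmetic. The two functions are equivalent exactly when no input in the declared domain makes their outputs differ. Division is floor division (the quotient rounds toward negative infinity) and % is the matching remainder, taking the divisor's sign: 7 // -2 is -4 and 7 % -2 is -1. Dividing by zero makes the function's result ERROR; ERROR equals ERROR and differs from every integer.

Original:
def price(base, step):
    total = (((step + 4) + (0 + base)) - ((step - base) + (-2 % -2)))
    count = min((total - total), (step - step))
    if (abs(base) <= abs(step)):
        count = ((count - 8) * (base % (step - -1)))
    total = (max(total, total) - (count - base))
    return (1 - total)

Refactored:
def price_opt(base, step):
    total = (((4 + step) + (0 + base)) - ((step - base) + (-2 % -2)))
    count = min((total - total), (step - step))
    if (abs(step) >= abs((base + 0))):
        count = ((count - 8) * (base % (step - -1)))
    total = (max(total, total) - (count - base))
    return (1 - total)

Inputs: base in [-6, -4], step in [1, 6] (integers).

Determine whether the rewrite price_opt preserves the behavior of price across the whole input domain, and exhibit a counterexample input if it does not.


This is a faithful refactor — comparison usage differs, and arithmetic usage differs, and constant usage differs, but the computed results match everywhere.
Spot check at base=-6, step=3 — price: total=-8, then count=0, then (abs(base) <= abs(step)) is false, then total=-14, then returns 15. price_opt: total=-8, then count=0, then (abs(step) >= abs((base + 0))) is false, then total=-14, then returns 15. Both give 15.
Every one of the 18 inputs gives matching results.
verdict: equivalent
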